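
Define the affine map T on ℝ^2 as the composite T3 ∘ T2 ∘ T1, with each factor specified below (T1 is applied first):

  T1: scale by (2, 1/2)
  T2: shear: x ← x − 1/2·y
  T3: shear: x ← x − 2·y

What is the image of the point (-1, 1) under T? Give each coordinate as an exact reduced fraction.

T(p) = (-13/4, 1/2)

T1 scale by (2, 1/2): (-1, 1) → (-2, 1/2)
T2 shear: x ← x − 1/2·y: (-2, 1/2) → (-9/4, 1/2)
T3 shear: x ← x − 2·y: (-9/4, 1/2) → (-13/4, 1/2)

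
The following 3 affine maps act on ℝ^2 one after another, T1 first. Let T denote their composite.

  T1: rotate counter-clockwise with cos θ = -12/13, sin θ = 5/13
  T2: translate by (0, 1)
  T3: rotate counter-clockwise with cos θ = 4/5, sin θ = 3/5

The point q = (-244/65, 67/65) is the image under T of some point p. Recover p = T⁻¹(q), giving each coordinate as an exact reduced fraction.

T1 = [-12/13 -5/13 0; 5/13 -12/13 0; 0 0 1]
T2·T1 = [-12/13 -5/13 0; 5/13 -12/13 1; 0 0 1]
T3·…·T1 = [-63/65 16/65 -3/5; -16/65 -63/65 4/5; 0 0 1]
det M = 1; M⁻¹ = [-63/65 -16/65 -5/13; 16/65 -63/65 12/13; 0 0 1]
M⁻¹ · (-244/65, 67/65)ᵀ = (3, -1)ᵀ

p = (3, -1)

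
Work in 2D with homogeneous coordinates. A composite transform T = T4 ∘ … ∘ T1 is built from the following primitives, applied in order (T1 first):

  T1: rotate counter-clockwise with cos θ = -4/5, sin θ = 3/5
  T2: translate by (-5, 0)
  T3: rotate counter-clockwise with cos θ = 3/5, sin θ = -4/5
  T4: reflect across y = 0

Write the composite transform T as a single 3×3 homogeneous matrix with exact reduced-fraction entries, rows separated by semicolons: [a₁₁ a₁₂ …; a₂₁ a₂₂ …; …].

T = [0 -1 -3; -1 0 -4; 0 0 1]

T1 = [-4/5 -3/5 0; 3/5 -4/5 0; 0 0 1]
T2·T1 = [-4/5 -3/5 -5; 3/5 -4/5 0; 0 0 1]
T3·…·T1 = [0 -1 -3; 1 0 4; 0 0 1]
T4·…·T1 = [0 -1 -3; -1 0 -4; 0 0 1]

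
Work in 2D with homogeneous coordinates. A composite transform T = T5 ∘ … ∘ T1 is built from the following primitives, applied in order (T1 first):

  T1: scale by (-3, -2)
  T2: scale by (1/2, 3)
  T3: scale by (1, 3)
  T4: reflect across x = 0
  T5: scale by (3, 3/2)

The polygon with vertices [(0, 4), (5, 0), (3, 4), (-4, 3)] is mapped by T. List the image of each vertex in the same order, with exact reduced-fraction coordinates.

image vertices: (0, -108), (45/2, 0), (27/2, -108), (-18, -81)

T1 scale by (-3, -2): (0, 4) → (0, -8); (5, 0) → (-15, 0); (3, 4) → (-9, -8); (-4, 3) → (12, -6)
T2 scale by (1/2, 3): (0, -8) → (0, -24); (-15, 0) → (-15/2, 0); (-9, -8) → (-9/2, -24); (12, -6) → (6, -18)
T3 scale by (1, 3): (0, -24) → (0, -72); (-15/2, 0) → (-15/2, 0); (-9/2, -24) → (-9/2, -72); (6, -18) → (6, -54)
T4 reflect across x = 0: (0, -72) → (0, -72); (-15/2, 0) → (15/2, 0); (-9/2, -72) → (9/2, -72); (6, -54) → (-6, -54)
T5 scale by (3, 3/2): (0, -72) → (0, -108); (15/2, 0) → (45/2, 0); (9/2, -72) → (27/2, -108); (-6, -54) → (-18, -81)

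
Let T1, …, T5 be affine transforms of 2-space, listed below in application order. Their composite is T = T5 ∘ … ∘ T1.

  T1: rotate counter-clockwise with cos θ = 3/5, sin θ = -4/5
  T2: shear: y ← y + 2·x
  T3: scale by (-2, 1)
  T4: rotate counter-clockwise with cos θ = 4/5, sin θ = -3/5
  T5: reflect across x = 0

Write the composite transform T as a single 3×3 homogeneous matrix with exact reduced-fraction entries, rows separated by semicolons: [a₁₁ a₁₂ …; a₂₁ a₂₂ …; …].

T1 = [3/5 4/5 0; -4/5 3/5 0; 0 0 1]
T2·T1 = [3/5 4/5 0; 2/5 11/5 0; 0 0 1]
T3·…·T1 = [-6/5 -8/5 0; 2/5 11/5 0; 0 0 1]
T4·…·T1 = [-18/25 1/25 0; 26/25 68/25 0; 0 0 1]
T5·…·T1 = [18/25 -1/25 0; 26/25 68/25 0; 0 0 1]

T = [18/25 -1/25 0; 26/25 68/25 0; 0 0 1]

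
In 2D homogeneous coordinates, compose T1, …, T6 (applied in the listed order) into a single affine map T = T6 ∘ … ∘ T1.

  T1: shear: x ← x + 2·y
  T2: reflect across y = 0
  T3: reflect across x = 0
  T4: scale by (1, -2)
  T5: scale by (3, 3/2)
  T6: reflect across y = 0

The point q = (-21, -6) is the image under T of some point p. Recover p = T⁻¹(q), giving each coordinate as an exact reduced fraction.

T1 = [1 2 0; 0 1 0; 0 0 1]
T2·T1 = [1 2 0; 0 -1 0; 0 0 1]
T3·…·T1 = [-1 -2 0; 0 -1 0; 0 0 1]
T4·…·T1 = [-1 -2 0; 0 2 0; 0 0 1]
T5·…·T1 = [-3 -6 0; 0 3 0; 0 0 1]
T6·…·T1 = [-3 -6 0; 0 -3 0; 0 0 1]
det M = 9; M⁻¹ = [-1/3 2/3 0; 0 -1/3 0; 0 0 1]
M⁻¹ · (-21, -6)ᵀ = (3, 2)ᵀ

p = (3, 2)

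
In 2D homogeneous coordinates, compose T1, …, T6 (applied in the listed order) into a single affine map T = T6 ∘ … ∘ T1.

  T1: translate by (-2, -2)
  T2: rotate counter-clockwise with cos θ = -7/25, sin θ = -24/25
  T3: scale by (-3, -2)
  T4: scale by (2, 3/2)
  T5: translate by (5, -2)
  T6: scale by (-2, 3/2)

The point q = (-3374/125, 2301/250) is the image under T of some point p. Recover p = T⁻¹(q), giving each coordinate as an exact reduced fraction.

p = (5, 7/5)

T1 = [1 0 -2; 0 1 -2; 0 0 1]
T2·T1 = [-7/25 24/25 -34/25; -24/25 -7/25 62/25; 0 0 1]
T3·…·T1 = [21/25 -72/25 102/25; 48/25 14/25 -124/25; 0 0 1]
T4·…·T1 = [42/25 -144/25 204/25; 72/25 21/25 -186/25; 0 0 1]
T5·…·T1 = [42/25 -144/25 329/25; 72/25 21/25 -236/25; 0 0 1]
T6·…·T1 = [-84/25 288/25 -658/25; 108/25 63/50 -354/25; 0 0 1]
det M = -54; M⁻¹ = [-7/300 16/75 361/150; 2/25 14/225 224/75; 0 0 1]
M⁻¹ · (-3374/125, 2301/250)ᵀ = (5, 7/5)ᵀ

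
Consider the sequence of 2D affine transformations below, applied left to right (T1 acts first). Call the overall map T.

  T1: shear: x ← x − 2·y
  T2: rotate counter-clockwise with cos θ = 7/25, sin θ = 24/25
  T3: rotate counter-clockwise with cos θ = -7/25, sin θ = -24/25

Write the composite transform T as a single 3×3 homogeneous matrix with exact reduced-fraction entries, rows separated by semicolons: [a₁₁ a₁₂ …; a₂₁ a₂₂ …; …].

T1 = [1 -2 0; 0 1 0; 0 0 1]
T2·T1 = [7/25 -38/25 0; 24/25 -41/25 0; 0 0 1]
T3·…·T1 = [527/625 -718/625 0; -336/625 1199/625 0; 0 0 1]

T = [527/625 -718/625 0; -336/625 1199/625 0; 0 0 1]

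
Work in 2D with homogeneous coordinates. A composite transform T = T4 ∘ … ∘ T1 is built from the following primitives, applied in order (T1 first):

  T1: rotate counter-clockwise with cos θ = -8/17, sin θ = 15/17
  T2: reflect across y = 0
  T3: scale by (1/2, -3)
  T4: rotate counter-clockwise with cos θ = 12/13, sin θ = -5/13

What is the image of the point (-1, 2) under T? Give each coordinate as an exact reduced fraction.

T(p) = (-597/221, -1061/221)

T1 rotate counter-clockwise with cos θ = -8/17, sin θ = 15/17: (-1, 2) → (-22/17, -31/17)
T2 reflect across y = 0: (-22/17, -31/17) → (-22/17, 31/17)
T3 scale by (1/2, -3): (-22/17, 31/17) → (-11/17, -93/17)
T4 rotate counter-clockwise with cos θ = 12/13, sin θ = -5/13: (-11/17, -93/17) → (-597/221, -1061/221)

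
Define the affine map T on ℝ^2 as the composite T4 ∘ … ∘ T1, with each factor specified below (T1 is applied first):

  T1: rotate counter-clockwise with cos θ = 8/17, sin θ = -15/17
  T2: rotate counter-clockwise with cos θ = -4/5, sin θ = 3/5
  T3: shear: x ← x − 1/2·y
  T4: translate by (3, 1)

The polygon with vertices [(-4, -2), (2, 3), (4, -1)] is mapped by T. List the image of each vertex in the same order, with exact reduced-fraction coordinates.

T1 rotate counter-clockwise with cos θ = 8/17, sin θ = -15/17: (-4, -2) → (-62/17, 44/17); (2, 3) → (61/17, -6/17); (4, -1) → (1, -4)
T2 rotate counter-clockwise with cos θ = -4/5, sin θ = 3/5: (-62/17, 44/17) → (116/85, -362/85); (61/17, -6/17) → (-226/85, 207/85); (1, -4) → (8/5, 19/5)
T3 shear: x ← x − 1/2·y: (116/85, -362/85) → (297/85, -362/85); (-226/85, 207/85) → (-659/170, 207/85); (8/5, 19/5) → (-3/10, 19/5)
T4 translate by (3, 1): (297/85, -362/85) → (552/85, -277/85); (-659/170, 207/85) → (-149/170, 292/85); (-3/10, 19/5) → (27/10, 24/5)

image vertices: (552/85, -277/85), (-149/170, 292/85), (27/10, 24/5)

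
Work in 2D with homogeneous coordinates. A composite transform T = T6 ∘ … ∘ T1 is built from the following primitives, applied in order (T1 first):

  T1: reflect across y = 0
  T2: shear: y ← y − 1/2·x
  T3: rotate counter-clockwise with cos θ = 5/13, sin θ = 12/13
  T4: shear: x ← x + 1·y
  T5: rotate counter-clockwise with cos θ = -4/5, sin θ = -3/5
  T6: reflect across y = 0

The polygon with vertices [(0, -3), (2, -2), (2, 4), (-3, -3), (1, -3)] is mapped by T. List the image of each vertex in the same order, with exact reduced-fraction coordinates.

T1 reflect across y = 0: (0, -3) → (0, 3); (2, -2) → (2, 2); (2, 4) → (2, -4); (-3, -3) → (-3, 3); (1, -3) → (1, 3)
T2 shear: y ← y − 1/2·x: (0, 3) → (0, 3); (2, 2) → (2, 1); (2, -4) → (2, -5); (-3, 3) → (-3, 9/2); (1, 3) → (1, 5/2)
T3 rotate counter-clockwise with cos θ = 5/13, sin θ = 12/13: (0, 3) → (-36/13, 15/13); (2, 1) → (-2/13, 29/13); (2, -5) → (70/13, -1/13); (-3, 9/2) → (-69/13, -27/26); (1, 5/2) → (-25/13, 49/26)
T4 shear: x ← x + 1·y: (-36/13, 15/13) → (-21/13, 15/13); (-2/13, 29/13) → (27/13, 29/13); (70/13, -1/13) → (69/13, -1/13); (-69/13, -27/26) → (-165/26, -27/26); (-25/13, 49/26) → (-1/26, 49/26)
T5 rotate counter-clockwise with cos θ = -4/5, sin θ = -3/5: (-21/13, 15/13) → (129/65, 3/65); (27/13, 29/13) → (-21/65, -197/65); (69/13, -1/13) → (-279/65, -203/65); (-165/26, -27/26) → (579/130, 603/130); (-1/26, 49/26) → (151/130, -193/130)
T6 reflect across y = 0: (129/65, 3/65) → (129/65, -3/65); (-21/65, -197/65) → (-21/65, 197/65); (-279/65, -203/65) → (-279/65, 203/65); (579/130, 603/130) → (579/130, -603/130); (151/130, -193/130) → (151/130, 193/130)

image vertices: (129/65, -3/65), (-21/65, 197/65), (-279/65, 203/65), (579/130, -603/130), (151/130, 193/130)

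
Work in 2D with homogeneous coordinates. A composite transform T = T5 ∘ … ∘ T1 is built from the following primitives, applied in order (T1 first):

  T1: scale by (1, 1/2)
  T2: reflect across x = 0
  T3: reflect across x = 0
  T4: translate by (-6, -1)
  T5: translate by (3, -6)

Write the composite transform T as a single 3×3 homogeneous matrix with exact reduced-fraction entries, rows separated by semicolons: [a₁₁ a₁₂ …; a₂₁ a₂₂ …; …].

T1 = [1 0 0; 0 1/2 0; 0 0 1]
T2·T1 = [-1 0 0; 0 1/2 0; 0 0 1]
T3·…·T1 = [1 0 0; 0 1/2 0; 0 0 1]
T4·…·T1 = [1 0 -6; 0 1/2 -1; 0 0 1]
T5·…·T1 = [1 0 -3; 0 1/2 -7; 0 0 1]

T = [1 0 -3; 0 1/2 -7; 0 0 1]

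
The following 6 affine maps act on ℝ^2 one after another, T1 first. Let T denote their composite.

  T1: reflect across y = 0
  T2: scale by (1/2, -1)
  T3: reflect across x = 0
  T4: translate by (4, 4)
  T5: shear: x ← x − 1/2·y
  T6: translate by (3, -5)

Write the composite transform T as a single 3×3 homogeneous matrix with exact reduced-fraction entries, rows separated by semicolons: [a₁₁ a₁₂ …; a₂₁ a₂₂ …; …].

T1 = [1 0 0; 0 -1 0; 0 0 1]
T2·T1 = [1/2 0 0; 0 1 0; 0 0 1]
T3·…·T1 = [-1/2 0 0; 0 1 0; 0 0 1]
T4·…·T1 = [-1/2 0 4; 0 1 4; 0 0 1]
T5·…·T1 = [-1/2 -1/2 2; 0 1 4; 0 0 1]
T6·…·T1 = [-1/2 -1/2 5; 0 1 -1; 0 0 1]

T = [-1/2 -1/2 5; 0 1 -1; 0 0 1]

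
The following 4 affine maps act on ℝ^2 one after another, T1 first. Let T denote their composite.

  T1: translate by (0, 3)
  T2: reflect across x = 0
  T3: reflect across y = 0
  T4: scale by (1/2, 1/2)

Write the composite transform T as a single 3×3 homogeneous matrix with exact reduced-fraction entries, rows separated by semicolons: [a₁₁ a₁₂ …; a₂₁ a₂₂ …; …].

T1 = [1 0 0; 0 1 3; 0 0 1]
T2·T1 = [-1 0 0; 0 1 3; 0 0 1]
T3·…·T1 = [-1 0 0; 0 -1 -3; 0 0 1]
T4·…·T1 = [-1/2 0 0; 0 -1/2 -3/2; 0 0 1]

T = [-1/2 0 0; 0 -1/2 -3/2; 0 0 1]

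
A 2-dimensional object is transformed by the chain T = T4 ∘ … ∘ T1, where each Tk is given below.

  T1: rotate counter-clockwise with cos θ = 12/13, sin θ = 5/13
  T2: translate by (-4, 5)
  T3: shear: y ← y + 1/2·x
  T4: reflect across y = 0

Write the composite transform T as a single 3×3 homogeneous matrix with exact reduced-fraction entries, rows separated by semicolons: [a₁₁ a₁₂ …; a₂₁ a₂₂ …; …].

T = [12/13 -5/13 -4; -11/13 -19/26 -3; 0 0 1]

T1 = [12/13 -5/13 0; 5/13 12/13 0; 0 0 1]
T2·T1 = [12/13 -5/13 -4; 5/13 12/13 5; 0 0 1]
T3·…·T1 = [12/13 -5/13 -4; 11/13 19/26 3; 0 0 1]
T4·…·T1 = [12/13 -5/13 -4; -11/13 -19/26 -3; 0 0 1]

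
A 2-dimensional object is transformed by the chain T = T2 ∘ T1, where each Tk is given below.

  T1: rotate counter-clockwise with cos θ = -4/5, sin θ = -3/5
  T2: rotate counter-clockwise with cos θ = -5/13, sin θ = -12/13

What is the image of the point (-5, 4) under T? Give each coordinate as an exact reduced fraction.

T(p) = (-172/65, -379/65)

T1 rotate counter-clockwise with cos θ = -4/5, sin θ = -3/5: (-5, 4) → (32/5, -1/5)
T2 rotate counter-clockwise with cos θ = -5/13, sin θ = -12/13: (32/5, -1/5) → (-172/65, -379/65)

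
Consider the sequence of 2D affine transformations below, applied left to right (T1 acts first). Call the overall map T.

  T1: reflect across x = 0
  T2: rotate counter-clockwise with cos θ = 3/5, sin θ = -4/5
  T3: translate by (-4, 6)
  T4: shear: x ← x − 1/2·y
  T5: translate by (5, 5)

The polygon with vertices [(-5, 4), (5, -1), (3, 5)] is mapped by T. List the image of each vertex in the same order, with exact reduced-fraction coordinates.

T1 reflect across x = 0: (-5, 4) → (5, 4); (5, -1) → (-5, -1); (3, 5) → (-3, 5)
T2 rotate counter-clockwise with cos θ = 3/5, sin θ = -4/5: (5, 4) → (31/5, -8/5); (-5, -1) → (-19/5, 17/5); (-3, 5) → (11/5, 27/5)
T3 translate by (-4, 6): (31/5, -8/5) → (11/5, 22/5); (-19/5, 17/5) → (-39/5, 47/5); (11/5, 27/5) → (-9/5, 57/5)
T4 shear: x ← x − 1/2·y: (11/5, 22/5) → (0, 22/5); (-39/5, 47/5) → (-25/2, 47/5); (-9/5, 57/5) → (-15/2, 57/5)
T5 translate by (5, 5): (0, 22/5) → (5, 47/5); (-25/2, 47/5) → (-15/2, 72/5); (-15/2, 57/5) → (-5/2, 82/5)

image vertices: (5, 47/5), (-15/2, 72/5), (-5/2, 82/5)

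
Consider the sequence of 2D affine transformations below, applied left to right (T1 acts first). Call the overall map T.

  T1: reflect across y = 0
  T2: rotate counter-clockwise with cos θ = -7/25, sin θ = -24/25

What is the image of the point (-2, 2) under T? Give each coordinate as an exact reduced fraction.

T1 reflect across y = 0: (-2, 2) → (-2, -2)
T2 rotate counter-clockwise with cos θ = -7/25, sin θ = -24/25: (-2, -2) → (-34/25, 62/25)

T(p) = (-34/25, 62/25)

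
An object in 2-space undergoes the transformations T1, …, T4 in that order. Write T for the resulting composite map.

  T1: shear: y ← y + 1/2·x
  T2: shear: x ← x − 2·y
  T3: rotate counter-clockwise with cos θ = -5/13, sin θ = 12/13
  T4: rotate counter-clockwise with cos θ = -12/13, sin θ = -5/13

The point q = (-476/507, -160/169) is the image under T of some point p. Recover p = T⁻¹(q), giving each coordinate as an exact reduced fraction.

T1 = [1 0 0; 1/2 1 0; 0 0 1]
T2·T1 = [0 -2 0; 1/2 1 0; 0 0 1]
T3·…·T1 = [-6/13 -2/13 0; -5/26 -29/13 0; 0 0 1]
T4·…·T1 = [119/338 -121/169 0; 60/169 358/169 0; 0 0 1]
det M = 1; M⁻¹ = [358/169 121/169 0; -60/169 119/338 0; 0 0 1]
M⁻¹ · (-476/507, -160/169)ᵀ = (-8/3, 0)ᵀ

p = (-8/3, 0)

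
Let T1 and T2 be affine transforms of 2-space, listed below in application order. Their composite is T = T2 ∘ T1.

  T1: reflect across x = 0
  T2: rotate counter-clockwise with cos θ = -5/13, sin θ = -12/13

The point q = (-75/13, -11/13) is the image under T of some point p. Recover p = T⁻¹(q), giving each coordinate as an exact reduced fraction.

p = (-3, -5)

T1 = [-1 0 0; 0 1 0; 0 0 1]
T2·T1 = [5/13 12/13 0; 12/13 -5/13 0; 0 0 1]
det M = -1; M⁻¹ = [5/13 12/13 0; 12/13 -5/13 0; 0 0 1]
M⁻¹ · (-75/13, -11/13)ᵀ = (-3, -5)ᵀ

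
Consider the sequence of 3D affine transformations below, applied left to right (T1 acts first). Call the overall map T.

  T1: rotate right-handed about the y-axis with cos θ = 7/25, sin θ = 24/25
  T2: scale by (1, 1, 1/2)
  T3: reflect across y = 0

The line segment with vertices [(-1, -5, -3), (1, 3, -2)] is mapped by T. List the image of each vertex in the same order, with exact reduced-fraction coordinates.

image vertices: (-79/25, 5, 3/50), (-41/25, -3, -19/25)

T1 rotate right-handed about the y-axis with cos θ = 7/25, sin θ = 24/25: (-1, -5, -3) → (-79/25, -5, 3/25); (1, 3, -2) → (-41/25, 3, -38/25)
T2 scale by (1, 1, 1/2): (-79/25, -5, 3/25) → (-79/25, -5, 3/50); (-41/25, 3, -38/25) → (-41/25, 3, -19/25)
T3 reflect across y = 0: (-79/25, -5, 3/50) → (-79/25, 5, 3/50); (-41/25, 3, -19/25) → (-41/25, -3, -19/25)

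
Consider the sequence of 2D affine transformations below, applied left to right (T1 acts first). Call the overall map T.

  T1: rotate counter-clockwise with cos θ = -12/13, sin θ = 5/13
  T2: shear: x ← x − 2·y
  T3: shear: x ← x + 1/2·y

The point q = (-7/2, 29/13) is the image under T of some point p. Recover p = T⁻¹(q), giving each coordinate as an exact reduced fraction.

T1 = [-12/13 -5/13 0; 5/13 -12/13 0; 0 0 1]
T2·T1 = [-22/13 19/13 0; 5/13 -12/13 0; 0 0 1]
T3·…·T1 = [-3/2 1 0; 5/13 -12/13 0; 0 0 1]
det M = 1; M⁻¹ = [-12/13 -1 0; -5/13 -3/2 0; 0 0 1]
M⁻¹ · (-7/2, 29/13)ᵀ = (1, -2)ᵀ

p = (1, -2)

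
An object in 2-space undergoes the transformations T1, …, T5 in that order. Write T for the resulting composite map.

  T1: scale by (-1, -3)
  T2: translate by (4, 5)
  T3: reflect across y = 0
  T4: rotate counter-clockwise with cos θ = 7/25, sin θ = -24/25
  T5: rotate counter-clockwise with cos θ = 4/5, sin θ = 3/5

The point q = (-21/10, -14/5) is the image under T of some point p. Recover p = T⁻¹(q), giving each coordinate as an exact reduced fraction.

p = (4, 1/2)

T1 = [-1 0 0; 0 -3 0; 0 0 1]
T2·T1 = [-1 0 4; 0 -3 5; 0 0 1]
T3·…·T1 = [-1 0 4; 0 3 -5; 0 0 1]
T4·…·T1 = [-7/25 72/25 -92/25; 24/25 21/25 -131/25; 0 0 1]
T5·…·T1 = [-4/5 9/5 1/5; 3/5 12/5 -32/5; 0 0 1]
det M = -3; M⁻¹ = [-4/5 3/5 4; 1/5 4/15 5/3; 0 0 1]
M⁻¹ · (-21/10, -14/5)ᵀ = (4, 1/2)ᵀ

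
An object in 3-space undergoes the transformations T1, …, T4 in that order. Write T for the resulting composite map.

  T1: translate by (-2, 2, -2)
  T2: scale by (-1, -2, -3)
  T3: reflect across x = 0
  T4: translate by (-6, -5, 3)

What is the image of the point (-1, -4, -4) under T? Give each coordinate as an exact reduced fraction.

T1 translate by (-2, 2, -2): (-1, -4, -4) → (-3, -2, -6)
T2 scale by (-1, -2, -3): (-3, -2, -6) → (3, 4, 18)
T3 reflect across x = 0: (3, 4, 18) → (-3, 4, 18)
T4 translate by (-6, -5, 3): (-3, 4, 18) → (-9, -1, 21)

T(p) = (-9, -1, 21)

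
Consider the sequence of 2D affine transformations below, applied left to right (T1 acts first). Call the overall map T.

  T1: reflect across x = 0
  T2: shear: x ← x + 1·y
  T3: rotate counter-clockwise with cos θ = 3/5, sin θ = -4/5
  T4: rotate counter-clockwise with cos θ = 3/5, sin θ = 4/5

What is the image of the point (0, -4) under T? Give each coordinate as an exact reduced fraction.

T1 reflect across x = 0: (0, -4) → (0, -4)
T2 shear: x ← x + 1·y: (0, -4) → (-4, -4)
T3 rotate counter-clockwise with cos θ = 3/5, sin θ = -4/5: (-4, -4) → (-28/5, 4/5)
T4 rotate counter-clockwise with cos θ = 3/5, sin θ = 4/5: (-28/5, 4/5) → (-4, -4)

T(p) = (-4, -4)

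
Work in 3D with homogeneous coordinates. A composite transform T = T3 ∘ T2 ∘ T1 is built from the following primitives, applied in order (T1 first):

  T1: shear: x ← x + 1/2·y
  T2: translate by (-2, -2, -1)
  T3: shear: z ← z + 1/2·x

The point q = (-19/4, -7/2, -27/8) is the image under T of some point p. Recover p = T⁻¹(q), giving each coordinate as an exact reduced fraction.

T1 = [1 1/2 0 0; 0 1 0 0; 0 0 1 0; 0 0 0 1]
T2·T1 = [1 1/2 0 -2; 0 1 0 -2; 0 0 1 -1; 0 0 0 1]
T3·…·T1 = [1 1/2 0 -2; 0 1 0 -2; 1/2 1/4 1 -2; 0 0 0 1]
det M = 1; M⁻¹ = [1 -1/2 0 1; 0 1 0 2; -1/2 0 1 1; 0 0 0 1]
M⁻¹ · (-19/4, -7/2, -27/8)ᵀ = (-2, -3/2, 0)ᵀ

p = (-2, -3/2, 0)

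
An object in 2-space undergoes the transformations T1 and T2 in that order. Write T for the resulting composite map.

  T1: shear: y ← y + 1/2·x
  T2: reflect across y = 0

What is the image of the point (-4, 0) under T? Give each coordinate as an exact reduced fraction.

T(p) = (-4, 2)

T1 shear: y ← y + 1/2·x: (-4, 0) → (-4, -2)
T2 reflect across y = 0: (-4, -2) → (-4, 2)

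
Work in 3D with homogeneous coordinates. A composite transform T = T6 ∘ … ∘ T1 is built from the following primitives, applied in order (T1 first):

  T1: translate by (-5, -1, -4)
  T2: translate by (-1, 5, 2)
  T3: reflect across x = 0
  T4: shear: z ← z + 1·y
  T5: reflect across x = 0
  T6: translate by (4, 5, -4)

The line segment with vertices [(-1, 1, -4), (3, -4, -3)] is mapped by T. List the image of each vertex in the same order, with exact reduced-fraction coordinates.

T1 translate by (-5, -1, -4): (-1, 1, -4) → (-6, 0, -8); (3, -4, -3) → (-2, -5, -7)
T2 translate by (-1, 5, 2): (-6, 0, -8) → (-7, 5, -6); (-2, -5, -7) → (-3, 0, -5)
T3 reflect across x = 0: (-7, 5, -6) → (7, 5, -6); (-3, 0, -5) → (3, 0, -5)
T4 shear: z ← z + 1·y: (7, 5, -6) → (7, 5, -1); (3, 0, -5) → (3, 0, -5)
T5 reflect across x = 0: (7, 5, -1) → (-7, 5, -1); (3, 0, -5) → (-3, 0, -5)
T6 translate by (4, 5, -4): (-7, 5, -1) → (-3, 10, -5); (-3, 0, -5) → (1, 5, -9)

image vertices: (-3, 10, -5), (1, 5, -9)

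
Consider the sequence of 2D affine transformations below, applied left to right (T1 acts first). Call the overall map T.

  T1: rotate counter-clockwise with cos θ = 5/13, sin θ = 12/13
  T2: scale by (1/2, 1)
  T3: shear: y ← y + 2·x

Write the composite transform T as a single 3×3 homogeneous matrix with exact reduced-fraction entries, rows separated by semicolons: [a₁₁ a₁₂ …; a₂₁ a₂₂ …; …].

T1 = [5/13 -12/13 0; 12/13 5/13 0; 0 0 1]
T2·T1 = [5/26 -6/13 0; 12/13 5/13 0; 0 0 1]
T3·…·T1 = [5/26 -6/13 0; 17/13 -7/13 0; 0 0 1]

T = [5/26 -6/13 0; 17/13 -7/13 0; 0 0 1]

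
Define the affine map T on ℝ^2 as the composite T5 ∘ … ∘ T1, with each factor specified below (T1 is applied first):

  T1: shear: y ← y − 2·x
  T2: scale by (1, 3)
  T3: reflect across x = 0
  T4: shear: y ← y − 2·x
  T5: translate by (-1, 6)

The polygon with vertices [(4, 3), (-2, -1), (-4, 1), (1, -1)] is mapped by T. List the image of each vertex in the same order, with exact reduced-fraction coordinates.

image vertices: (-5, -1), (1, 11), (3, 25), (-2, -1)

T1 shear: y ← y − 2·x: (4, 3) → (4, -5); (-2, -1) → (-2, 3); (-4, 1) → (-4, 9); (1, -1) → (1, -3)
T2 scale by (1, 3): (4, -5) → (4, -15); (-2, 3) → (-2, 9); (-4, 9) → (-4, 27); (1, -3) → (1, -9)
T3 reflect across x = 0: (4, -15) → (-4, -15); (-2, 9) → (2, 9); (-4, 27) → (4, 27); (1, -9) → (-1, -9)
T4 shear: y ← y − 2·x: (-4, -15) → (-4, -7); (2, 9) → (2, 5); (4, 27) → (4, 19); (-1, -9) → (-1, -7)
T5 translate by (-1, 6): (-4, -7) → (-5, -1); (2, 5) → (1, 11); (4, 19) → (3, 25); (-1, -7) → (-2, -1)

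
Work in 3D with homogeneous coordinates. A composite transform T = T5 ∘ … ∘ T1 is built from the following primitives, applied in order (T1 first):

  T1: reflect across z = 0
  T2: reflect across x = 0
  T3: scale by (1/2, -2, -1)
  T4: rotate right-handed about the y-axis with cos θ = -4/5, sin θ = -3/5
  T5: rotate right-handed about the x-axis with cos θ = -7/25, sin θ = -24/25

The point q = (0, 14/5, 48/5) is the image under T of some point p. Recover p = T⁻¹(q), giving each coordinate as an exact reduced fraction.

p = (0, 5, 0)

T1 = [1 0 0 0; 0 1 0 0; 0 0 -1 0; 0 0 0 1]
T2·T1 = [-1 0 0 0; 0 1 0 0; 0 0 -1 0; 0 0 0 1]
T3·…·T1 = [-1/2 0 0 0; 0 -2 0 0; 0 0 1 0; 0 0 0 1]
T4·…·T1 = [2/5 0 -3/5 0; 0 -2 0 0; -3/10 0 -4/5 0; 0 0 0 1]
T5·…·T1 = [2/5 0 -3/5 0; -36/125 14/25 -96/125 0; 21/250 48/25 28/125 0; 0 0 0 1]
det M = 1; M⁻¹ = [8/5 -144/125 42/125 0; 0 7/50 12/25 0; -3/5 -96/125 28/125 0; 0 0 0 1]
M⁻¹ · (0, 14/5, 48/5)ᵀ = (0, 5, 0)ᵀ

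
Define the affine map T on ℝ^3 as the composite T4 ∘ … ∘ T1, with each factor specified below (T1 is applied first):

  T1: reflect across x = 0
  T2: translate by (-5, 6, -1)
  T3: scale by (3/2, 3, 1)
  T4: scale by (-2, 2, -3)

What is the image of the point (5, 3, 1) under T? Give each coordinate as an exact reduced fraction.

T1 reflect across x = 0: (5, 3, 1) → (-5, 3, 1)
T2 translate by (-5, 6, -1): (-5, 3, 1) → (-10, 9, 0)
T3 scale by (3/2, 3, 1): (-10, 9, 0) → (-15, 27, 0)
T4 scale by (-2, 2, -3): (-15, 27, 0) → (30, 54, 0)

T(p) = (30, 54, 0)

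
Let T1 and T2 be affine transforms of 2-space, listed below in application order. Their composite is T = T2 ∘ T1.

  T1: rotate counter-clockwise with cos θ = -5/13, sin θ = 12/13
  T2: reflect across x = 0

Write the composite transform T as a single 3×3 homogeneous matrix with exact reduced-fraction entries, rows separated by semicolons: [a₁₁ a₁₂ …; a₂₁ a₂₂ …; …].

T = [5/13 12/13 0; 12/13 -5/13 0; 0 0 1]

T1 = [-5/13 -12/13 0; 12/13 -5/13 0; 0 0 1]
T2·T1 = [5/13 12/13 0; 12/13 -5/13 0; 0 0 1]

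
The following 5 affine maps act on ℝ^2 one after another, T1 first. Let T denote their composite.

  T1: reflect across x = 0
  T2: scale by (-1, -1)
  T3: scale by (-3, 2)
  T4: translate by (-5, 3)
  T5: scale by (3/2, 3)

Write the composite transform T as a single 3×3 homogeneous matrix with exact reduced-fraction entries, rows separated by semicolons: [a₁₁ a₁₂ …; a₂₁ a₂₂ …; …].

T1 = [-1 0 0; 0 1 0; 0 0 1]
T2·T1 = [1 0 0; 0 -1 0; 0 0 1]
T3·…·T1 = [-3 0 0; 0 -2 0; 0 0 1]
T4·…·T1 = [-3 0 -5; 0 -2 3; 0 0 1]
T5·…·T1 = [-9/2 0 -15/2; 0 -6 9; 0 0 1]

T = [-9/2 0 -15/2; 0 -6 9; 0 0 1]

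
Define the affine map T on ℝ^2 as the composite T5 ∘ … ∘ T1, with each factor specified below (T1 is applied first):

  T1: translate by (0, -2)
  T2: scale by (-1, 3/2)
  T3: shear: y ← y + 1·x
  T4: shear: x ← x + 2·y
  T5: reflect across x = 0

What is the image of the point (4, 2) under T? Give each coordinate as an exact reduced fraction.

T1 translate by (0, -2): (4, 2) → (4, 0)
T2 scale by (-1, 3/2): (4, 0) → (-4, 0)
T3 shear: y ← y + 1·x: (-4, 0) → (-4, -4)
T4 shear: x ← x + 2·y: (-4, -4) → (-12, -4)
T5 reflect across x = 0: (-12, -4) → (12, -4)

T(p) = (12, -4)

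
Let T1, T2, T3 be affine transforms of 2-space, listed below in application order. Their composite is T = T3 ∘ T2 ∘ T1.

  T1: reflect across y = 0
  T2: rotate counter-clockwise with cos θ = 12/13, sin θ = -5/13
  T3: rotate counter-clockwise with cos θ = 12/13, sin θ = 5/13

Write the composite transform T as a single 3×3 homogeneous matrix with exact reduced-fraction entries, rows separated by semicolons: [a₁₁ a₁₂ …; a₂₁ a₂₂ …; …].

T = [1 0 0; 0 -1 0; 0 0 1]

T1 = [1 0 0; 0 -1 0; 0 0 1]
T2·T1 = [12/13 -5/13 0; -5/13 -12/13 0; 0 0 1]
T3·…·T1 = [1 0 0; 0 -1 0; 0 0 1]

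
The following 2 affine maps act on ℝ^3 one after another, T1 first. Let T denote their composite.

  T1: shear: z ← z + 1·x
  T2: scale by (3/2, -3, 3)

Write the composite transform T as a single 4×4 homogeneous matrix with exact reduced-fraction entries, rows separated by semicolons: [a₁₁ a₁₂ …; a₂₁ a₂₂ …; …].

T = [3/2 0 0 0; 0 -3 0 0; 3 0 3 0; 0 0 0 1]

T1 = [1 0 0 0; 0 1 0 0; 1 0 1 0; 0 0 0 1]
T2·T1 = [3/2 0 0 0; 0 -3 0 0; 3 0 3 0; 0 0 0 1]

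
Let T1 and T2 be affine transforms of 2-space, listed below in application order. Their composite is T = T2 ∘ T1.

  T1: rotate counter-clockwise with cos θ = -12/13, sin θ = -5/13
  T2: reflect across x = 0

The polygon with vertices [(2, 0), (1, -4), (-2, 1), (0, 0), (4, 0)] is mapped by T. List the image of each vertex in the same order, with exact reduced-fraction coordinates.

T1 rotate counter-clockwise with cos θ = -12/13, sin θ = -5/13: (2, 0) → (-24/13, -10/13); (1, -4) → (-32/13, 43/13); (-2, 1) → (29/13, -2/13); (0, 0) → (0, 0); (4, 0) → (-48/13, -20/13)
T2 reflect across x = 0: (-24/13, -10/13) → (24/13, -10/13); (-32/13, 43/13) → (32/13, 43/13); (29/13, -2/13) → (-29/13, -2/13); (0, 0) → (0, 0); (-48/13, -20/13) → (48/13, -20/13)

image vertices: (24/13, -10/13), (32/13, 43/13), (-29/13, -2/13), (0, 0), (48/13, -20/13)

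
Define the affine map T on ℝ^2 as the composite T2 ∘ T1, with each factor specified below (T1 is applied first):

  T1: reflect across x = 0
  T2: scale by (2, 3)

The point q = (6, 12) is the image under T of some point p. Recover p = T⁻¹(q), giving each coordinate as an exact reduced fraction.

p = (-3, 4)

T1 = [-1 0 0; 0 1 0; 0 0 1]
T2·T1 = [-2 0 0; 0 3 0; 0 0 1]
det M = -6; M⁻¹ = [-1/2 0 0; 0 1/3 0; 0 0 1]
M⁻¹ · (6, 12)ᵀ = (-3, 4)ᵀ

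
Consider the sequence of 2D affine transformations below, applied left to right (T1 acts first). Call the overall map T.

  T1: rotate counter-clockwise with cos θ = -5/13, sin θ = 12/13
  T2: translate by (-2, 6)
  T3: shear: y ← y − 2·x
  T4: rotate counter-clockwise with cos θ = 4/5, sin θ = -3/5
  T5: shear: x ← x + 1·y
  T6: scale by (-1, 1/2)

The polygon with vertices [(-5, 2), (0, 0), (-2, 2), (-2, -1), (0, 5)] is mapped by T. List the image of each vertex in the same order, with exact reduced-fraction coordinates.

image vertices: (-381/65, 307/130), (-68/5, 23/5), (-828/65, 308/65), (-93/13, 28/13), (-1489/65, 579/65)

T1 rotate counter-clockwise with cos θ = -5/13, sin θ = 12/13: (-5, 2) → (1/13, -70/13); (0, 0) → (0, 0); (-2, 2) → (-14/13, -34/13); (-2, -1) → (22/13, -19/13); (0, 5) → (-60/13, -25/13)
T2 translate by (-2, 6): (1/13, -70/13) → (-25/13, 8/13); (0, 0) → (-2, 6); (-14/13, -34/13) → (-40/13, 44/13); (22/13, -19/13) → (-4/13, 59/13); (-60/13, -25/13) → (-86/13, 53/13)
T3 shear: y ← y − 2·x: (-25/13, 8/13) → (-25/13, 58/13); (-2, 6) → (-2, 10); (-40/13, 44/13) → (-40/13, 124/13); (-4/13, 59/13) → (-4/13, 67/13); (-86/13, 53/13) → (-86/13, 225/13)
T4 rotate counter-clockwise with cos θ = 4/5, sin θ = -3/5: (-25/13, 58/13) → (74/65, 307/65); (-2, 10) → (22/5, 46/5); (-40/13, 124/13) → (212/65, 616/65); (-4/13, 67/13) → (37/13, 56/13); (-86/13, 225/13) → (331/65, 1158/65)
T5 shear: x ← x + 1·y: (74/65, 307/65) → (381/65, 307/65); (22/5, 46/5) → (68/5, 46/5); (212/65, 616/65) → (828/65, 616/65); (37/13, 56/13) → (93/13, 56/13); (331/65, 1158/65) → (1489/65, 1158/65)
T6 scale by (-1, 1/2): (381/65, 307/65) → (-381/65, 307/130); (68/5, 46/5) → (-68/5, 23/5); (828/65, 616/65) → (-828/65, 308/65); (93/13, 56/13) → (-93/13, 28/13); (1489/65, 1158/65) → (-1489/65, 579/65)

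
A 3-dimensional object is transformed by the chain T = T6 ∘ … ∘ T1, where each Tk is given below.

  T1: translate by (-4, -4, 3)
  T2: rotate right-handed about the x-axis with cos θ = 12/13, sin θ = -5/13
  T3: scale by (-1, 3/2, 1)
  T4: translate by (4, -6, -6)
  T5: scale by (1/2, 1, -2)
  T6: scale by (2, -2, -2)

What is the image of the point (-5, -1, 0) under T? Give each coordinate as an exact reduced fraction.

T1 translate by (-4, -4, 3): (-5, -1, 0) → (-9, -5, 3)
T2 rotate right-handed about the x-axis with cos θ = 12/13, sin θ = -5/13: (-9, -5, 3) → (-9, -45/13, 61/13)
T3 scale by (-1, 3/2, 1): (-9, -45/13, 61/13) → (9, -135/26, 61/13)
T4 translate by (4, -6, -6): (9, -135/26, 61/13) → (13, -291/26, -17/13)
T5 scale by (1/2, 1, -2): (13, -291/26, -17/13) → (13/2, -291/26, 34/13)
T6 scale by (2, -2, -2): (13/2, -291/26, 34/13) → (13, 291/13, -68/13)

T(p) = (13, 291/13, -68/13)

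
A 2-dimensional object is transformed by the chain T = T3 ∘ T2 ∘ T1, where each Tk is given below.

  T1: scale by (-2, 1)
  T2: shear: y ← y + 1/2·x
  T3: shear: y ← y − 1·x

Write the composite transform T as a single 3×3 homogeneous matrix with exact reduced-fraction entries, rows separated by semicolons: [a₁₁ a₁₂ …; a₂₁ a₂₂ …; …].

T1 = [-2 0 0; 0 1 0; 0 0 1]
T2·T1 = [-2 0 0; -1 1 0; 0 0 1]
T3·…·T1 = [-2 0 0; 1 1 0; 0 0 1]

T = [-2 0 0; 1 1 0; 0 0 1]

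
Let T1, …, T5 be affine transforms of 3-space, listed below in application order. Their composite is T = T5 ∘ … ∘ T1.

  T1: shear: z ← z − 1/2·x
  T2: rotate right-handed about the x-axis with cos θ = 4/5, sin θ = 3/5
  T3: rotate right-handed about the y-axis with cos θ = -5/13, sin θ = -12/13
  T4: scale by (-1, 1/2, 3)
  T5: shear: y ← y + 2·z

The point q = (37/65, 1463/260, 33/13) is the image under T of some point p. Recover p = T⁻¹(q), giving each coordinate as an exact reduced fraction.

p = (1, 1, 0)

T1 = [1 0 0 0; 0 1 0 0; -1/2 0 1 0; 0 0 0 1]
T2·T1 = [1 0 0 0; 3/10 4/5 -3/5 0; -2/5 3/5 4/5 0; 0 0 0 1]
T3·…·T1 = [-1/65 -36/65 -48/65 0; 3/10 4/5 -3/5 0; 14/13 -3/13 -4/13 0; 0 0 0 1]
T4·…·T1 = [1/65 36/65 48/65 0; 3/20 2/5 -3/10 0; 42/13 -9/13 -12/13 0; 0 0 0 1]
T5·…·T1 = [1/65 36/65 48/65 0; 1719/260 -64/65 -279/130 0; 42/13 -9/13 -12/13 0; 0 0 0 1]
det M = -3/2; M⁻¹ = [5/13 0 4/13 0; 36/65 8/5 -213/65 0; 121/130 -6/5 478/195 0; 0 0 0 1]
M⁻¹ · (37/65, 1463/260, 33/13)ᵀ = (1, 1, 0)ᵀ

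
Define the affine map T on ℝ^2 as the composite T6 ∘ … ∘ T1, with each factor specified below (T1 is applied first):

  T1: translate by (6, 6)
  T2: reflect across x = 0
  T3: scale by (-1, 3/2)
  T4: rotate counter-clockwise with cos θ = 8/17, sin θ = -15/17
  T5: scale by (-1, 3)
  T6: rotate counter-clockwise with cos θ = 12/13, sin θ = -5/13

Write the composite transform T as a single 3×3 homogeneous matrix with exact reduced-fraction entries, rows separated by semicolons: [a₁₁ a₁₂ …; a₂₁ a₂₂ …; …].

T1 = [1 0 6; 0 1 6; 0 0 1]
T2·T1 = [-1 0 -6; 0 1 6; 0 0 1]
T3·…·T1 = [1 0 6; 0 3/2 9; 0 0 1]
T4·…·T1 = [8/17 45/34 183/17; -15/17 12/17 -18/17; 0 0 1]
T5·…·T1 = [-8/17 -45/34 -183/17; -45/17 36/17 -54/17; 0 0 1]
T6·…·T1 = [-321/221 -90/221 -2466/221; -500/221 1089/442 267/221; 0 0 1]

T = [-321/221 -90/221 -2466/221; -500/221 1089/442 267/221; 0 0 1]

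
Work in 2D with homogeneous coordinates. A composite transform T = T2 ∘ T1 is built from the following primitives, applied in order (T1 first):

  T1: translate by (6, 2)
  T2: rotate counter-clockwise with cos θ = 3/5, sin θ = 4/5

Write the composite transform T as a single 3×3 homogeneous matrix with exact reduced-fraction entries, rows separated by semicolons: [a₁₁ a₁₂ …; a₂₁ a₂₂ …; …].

T1 = [1 0 6; 0 1 2; 0 0 1]
T2·T1 = [3/5 -4/5 2; 4/5 3/5 6; 0 0 1]

T = [3/5 -4/5 2; 4/5 3/5 6; 0 0 1]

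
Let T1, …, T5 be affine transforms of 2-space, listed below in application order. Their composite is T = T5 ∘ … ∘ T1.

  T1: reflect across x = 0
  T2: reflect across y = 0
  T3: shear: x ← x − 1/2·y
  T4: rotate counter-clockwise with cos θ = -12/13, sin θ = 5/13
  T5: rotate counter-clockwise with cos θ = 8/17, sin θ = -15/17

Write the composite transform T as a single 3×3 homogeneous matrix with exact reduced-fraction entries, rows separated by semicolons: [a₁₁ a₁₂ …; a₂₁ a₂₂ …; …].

T1 = [-1 0 0; 0 1 0; 0 0 1]
T2·T1 = [-1 0 0; 0 -1 0; 0 0 1]
T3·…·T1 = [-1 1/2 0; 0 -1 0; 0 0 1]
T4·…·T1 = [12/13 -1/13 0; -5/13 29/26 0; 0 0 1]
T5·…·T1 = [21/221 419/442 0; -220/221 131/221 0; 0 0 1]

T = [21/221 419/442 0; -220/221 131/221 0; 0 0 1]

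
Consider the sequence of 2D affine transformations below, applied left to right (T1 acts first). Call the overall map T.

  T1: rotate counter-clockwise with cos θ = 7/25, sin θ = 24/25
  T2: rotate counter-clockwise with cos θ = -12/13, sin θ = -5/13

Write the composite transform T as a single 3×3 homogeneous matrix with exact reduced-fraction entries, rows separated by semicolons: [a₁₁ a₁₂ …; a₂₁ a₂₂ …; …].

T1 = [7/25 -24/25 0; 24/25 7/25 0; 0 0 1]
T2·T1 = [36/325 323/325 0; -323/325 36/325 0; 0 0 1]

T = [36/325 323/325 0; -323/325 36/325 0; 0 0 1]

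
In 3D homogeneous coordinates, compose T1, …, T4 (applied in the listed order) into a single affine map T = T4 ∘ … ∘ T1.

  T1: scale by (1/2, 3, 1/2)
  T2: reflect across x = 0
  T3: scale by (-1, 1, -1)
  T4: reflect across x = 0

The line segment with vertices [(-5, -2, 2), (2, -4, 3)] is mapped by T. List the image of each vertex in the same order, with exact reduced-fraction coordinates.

T1 scale by (1/2, 3, 1/2): (-5, -2, 2) → (-5/2, -6, 1); (2, -4, 3) → (1, -12, 3/2)
T2 reflect across x = 0: (-5/2, -6, 1) → (5/2, -6, 1); (1, -12, 3/2) → (-1, -12, 3/2)
T3 scale by (-1, 1, -1): (5/2, -6, 1) → (-5/2, -6, -1); (-1, -12, 3/2) → (1, -12, -3/2)
T4 reflect across x = 0: (-5/2, -6, -1) → (5/2, -6, -1); (1, -12, -3/2) → (-1, -12, -3/2)

image vertices: (5/2, -6, -1), (-1, -12, -3/2)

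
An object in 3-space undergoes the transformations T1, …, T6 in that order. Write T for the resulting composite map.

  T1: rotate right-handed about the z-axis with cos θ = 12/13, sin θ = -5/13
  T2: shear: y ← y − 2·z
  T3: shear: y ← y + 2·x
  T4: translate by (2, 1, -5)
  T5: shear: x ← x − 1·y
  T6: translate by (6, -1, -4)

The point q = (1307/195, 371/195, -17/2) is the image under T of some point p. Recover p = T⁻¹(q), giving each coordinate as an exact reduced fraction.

T1 = [12/13 5/13 0 0; -5/13 12/13 0 0; 0 0 1 0; 0 0 0 1]
T2·T1 = [12/13 5/13 0 0; -5/13 12/13 -2 0; 0 0 1 0; 0 0 0 1]
T3·…·T1 = [12/13 5/13 0 0; 19/13 22/13 -2 0; 0 0 1 0; 0 0 0 1]
T4·…·T1 = [12/13 5/13 0 2; 19/13 22/13 -2 1; 0 0 1 -5; 0 0 0 1]
T5·…·T1 = [-7/13 -17/13 2 1; 19/13 22/13 -2 1; 0 0 1 -5; 0 0 0 1]
T6·…·T1 = [-7/13 -17/13 2 7; 19/13 22/13 -2 0; 0 0 1 -9; 0 0 0 1]
det M = 1; M⁻¹ = [22/13 17/13 -10/13 -244/13; -19/13 -7/13 24/13 349/13; 0 0 1 9; 0 0 0 1]
M⁻¹ · (1307/195, 371/195, -17/2)ᵀ = (8/5, 1/3, 1/2)ᵀ

p = (8/5, 1/3, 1/2)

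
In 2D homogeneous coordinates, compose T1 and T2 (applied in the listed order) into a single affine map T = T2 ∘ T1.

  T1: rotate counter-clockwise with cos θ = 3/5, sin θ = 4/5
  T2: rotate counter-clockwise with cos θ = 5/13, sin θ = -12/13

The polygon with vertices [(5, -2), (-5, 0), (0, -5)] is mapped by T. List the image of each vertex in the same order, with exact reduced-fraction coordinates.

image vertices: (283/65, -206/65), (-63/13, 16/13), (-16/13, -63/13)

T1 rotate counter-clockwise with cos θ = 3/5, sin θ = 4/5: (5, -2) → (23/5, 14/5); (-5, 0) → (-3, -4); (0, -5) → (4, -3)
T2 rotate counter-clockwise with cos θ = 5/13, sin θ = -12/13: (23/5, 14/5) → (283/65, -206/65); (-3, -4) → (-63/13, 16/13); (4, -3) → (-16/13, -63/13)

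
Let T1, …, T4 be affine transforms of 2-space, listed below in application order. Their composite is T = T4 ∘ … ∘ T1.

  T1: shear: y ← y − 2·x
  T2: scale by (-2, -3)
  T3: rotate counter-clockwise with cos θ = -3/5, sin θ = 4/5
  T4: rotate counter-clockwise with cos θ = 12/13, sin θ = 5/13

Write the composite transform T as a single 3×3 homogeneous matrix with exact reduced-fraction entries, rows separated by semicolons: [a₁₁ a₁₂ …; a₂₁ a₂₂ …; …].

T1 = [1 0 0; -2 1 0; 0 0 1]
T2·T1 = [-2 0 0; 6 -3 0; 0 0 1]
T3·…·T1 = [-18/5 12/5 0; -26/5 9/5 0; 0 0 1]
T4·…·T1 = [-86/65 99/65 0; -402/65 168/65 0; 0 0 1]

T = [-86/65 99/65 0; -402/65 168/65 0; 0 0 1]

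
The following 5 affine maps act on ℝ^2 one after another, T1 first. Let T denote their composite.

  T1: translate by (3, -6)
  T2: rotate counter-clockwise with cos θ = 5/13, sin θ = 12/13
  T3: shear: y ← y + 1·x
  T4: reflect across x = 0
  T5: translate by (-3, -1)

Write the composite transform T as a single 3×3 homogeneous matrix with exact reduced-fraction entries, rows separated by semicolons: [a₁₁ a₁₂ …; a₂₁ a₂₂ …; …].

T1 = [1 0 3; 0 1 -6; 0 0 1]
T2·T1 = [5/13 -12/13 87/13; 12/13 5/13 6/13; 0 0 1]
T3·…·T1 = [5/13 -12/13 87/13; 17/13 -7/13 93/13; 0 0 1]
T4·…·T1 = [-5/13 12/13 -87/13; 17/13 -7/13 93/13; 0 0 1]
T5·…·T1 = [-5/13 12/13 -126/13; 17/13 -7/13 80/13; 0 0 1]

T = [-5/13 12/13 -126/13; 17/13 -7/13 80/13; 0 0 1]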